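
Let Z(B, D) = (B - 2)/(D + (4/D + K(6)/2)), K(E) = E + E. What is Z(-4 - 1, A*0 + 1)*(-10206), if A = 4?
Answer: 71442/11 ≈ 6494.7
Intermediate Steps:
K(E) = 2*E
Z(B, D) = (-2 + B)/(6 + D + 4/D) (Z(B, D) = (B - 2)/(D + (4/D + (2*6)/2)) = (-2 + B)/(D + (4/D + 12*(1/2))) = (-2 + B)/(D + (4/D + 6)) = (-2 + B)/(D + (6 + 4/D)) = (-2 + B)/(6 + D + 4/D))
Z(-4 - 1, A*0 + 1)*(-10206) = ((4*0 + 1)*(-2 + (-4 - 1))/(4 + (4*0 + 1)**2 + 6*(4*0 + 1)))*(-10206) = ((0 + 1)*(-2 - 5)/(4 + (0 + 1)**2 + 6*(0 + 1)))*(-10206) = (1*(-7)/(4 + 1**2 + 6*1))*(-10206) = (1*(-7)/(4 + 1 + 6))*(-10206) = (1*(-7)/11)*(-10206) = (1*(1/11)*(-7))*(-10206) = -7/11*(-10206) = 71442/11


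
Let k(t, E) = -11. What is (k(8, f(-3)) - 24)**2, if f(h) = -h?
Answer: 1225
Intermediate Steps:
(k(8, f(-3)) - 24)**2 = (-11 - 24)**2 = (-35)**2 = 1225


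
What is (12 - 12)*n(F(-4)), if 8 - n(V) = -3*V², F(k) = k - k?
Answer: 0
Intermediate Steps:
F(k) = 0
n(V) = 8 + 3*V² (n(V) = 8 - (-3)*V² = 8 + 3*V²)
(12 - 12)*n(F(-4)) = (12 - 12)*(8 + 3*0²) = 0*(8 + 3*0) = 0*(8 + 0) = 0*8 = 0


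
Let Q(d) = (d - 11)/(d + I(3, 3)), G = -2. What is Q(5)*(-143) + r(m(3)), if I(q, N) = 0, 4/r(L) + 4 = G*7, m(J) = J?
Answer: 7712/45 ≈ 171.38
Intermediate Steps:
r(L) = -2/9 (r(L) = 4/(-4 - 2*7) = 4/(-4 - 14) = 4/(-18) = 4*(-1/18) = -2/9)
Q(d) = (-11 + d)/d (Q(d) = (d - 11)/(d + 0) = (-11 + d)/d)
Q(5)*(-143) + r(m(3)) = ((-11 + 5)/5)*(-143) - 2/9 = ((⅕)*(-6))*(-143) - 2/9 = -6/5*(-143) - 2/9 = 858/5 - 2/9 = 7712/45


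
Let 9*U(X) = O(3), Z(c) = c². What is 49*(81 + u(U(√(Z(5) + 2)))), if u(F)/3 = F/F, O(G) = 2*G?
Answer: 4116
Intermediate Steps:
U(X) = ⅔ (U(X) = (2*3)/9 = (⅑)*6 = ⅔)
u(F) = 3 (u(F) = 3*(F/F) = 3*1 = 3)
49*(81 + u(U(√(Z(5) + 2)))) = 49*(81 + 3) = 49*84 = 4116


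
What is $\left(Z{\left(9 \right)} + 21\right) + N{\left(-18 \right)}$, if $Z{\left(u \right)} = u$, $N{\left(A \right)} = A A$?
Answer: $354$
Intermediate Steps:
$N{\left(A \right)} = A^{2}$
$\left(Z{\left(9 \right)} + 21\right) + N{\left(-18 \right)} = \left(9 + 21\right) + \left(-18\right)^{2} = 30 + 324 = 354$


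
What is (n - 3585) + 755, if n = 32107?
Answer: 29277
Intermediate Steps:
(n - 3585) + 755 = (32107 - 3585) + 755 = 28522 + 755 = 29277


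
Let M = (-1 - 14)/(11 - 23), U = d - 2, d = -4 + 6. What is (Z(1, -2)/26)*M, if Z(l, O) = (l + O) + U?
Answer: -5/104 ≈ -0.048077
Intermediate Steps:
d = 2
U = 0 (U = 2 - 2 = 0)
M = 5/4 (M = -15/(-12) = -15*(-1/12) = 5/4 ≈ 1.2500)
Z(l, O) = O + l (Z(l, O) = (l + O) + 0 = (O + l) + 0 = O + l)
(Z(1, -2)/26)*M = ((-2 + 1)/26)*(5/4) = -1*1/26*(5/4) = -1/26*5/4 = -5/104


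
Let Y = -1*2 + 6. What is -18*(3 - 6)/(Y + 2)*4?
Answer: 36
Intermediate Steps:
Y = 4 (Y = -2 + 6 = 4)
-18*(3 - 6)/(Y + 2)*4 = -18*(3 - 6)/(4 + 2)*4 = -(-54)/6*4 = -18*(-½)*4 = 9*4 = 36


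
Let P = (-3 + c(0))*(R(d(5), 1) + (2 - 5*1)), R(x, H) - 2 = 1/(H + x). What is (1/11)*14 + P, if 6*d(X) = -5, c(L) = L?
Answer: -151/11 ≈ -13.727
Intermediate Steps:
d(X) = -5/6 (d(X) = (1/6)*(-5) = -5/6)
R(x, H) = 2 + 1/(H + x)
P = -15 (P = (-3 + 0)*((1 + 2*1 + 2*(-5/6))/(1 - 5/6) + (2 - 5*1)) = -3*((1 + 2 - 5/3)/(1/6) + (2 - 5)) = -3*(6*(4/3) - 3) = -3*(8 - 3) = -3*5 = -15)
(1/11)*14 + P = (1/11)*14 - 15 = 14/11 - 15 = -151/11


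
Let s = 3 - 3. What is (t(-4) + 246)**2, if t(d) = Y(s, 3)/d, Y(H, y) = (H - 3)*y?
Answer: 986049/16 ≈ 61628.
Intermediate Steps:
s = 0
Y(H, y) = y*(-3 + H) (Y(H, y) = (-3 + H)*y = y*(-3 + H))
t(d) = -9/d (t(d) = (3*(-3 + 0))/d = (3*(-3))/d = -9/d)
(t(-4) + 246)**2 = (-9/(-4) + 246)**2 = (-9*(-1/4) + 246)**2 = (9/4 + 246)**2 = (993/4)**2 = 986049/16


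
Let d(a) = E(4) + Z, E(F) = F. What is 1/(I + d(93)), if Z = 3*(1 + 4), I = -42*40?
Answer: -1/1661 ≈ -0.00060205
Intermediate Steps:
I = -1680
Z = 15 (Z = 3*5 = 15)
d(a) = 19 (d(a) = 4 + 15 = 19)
1/(I + d(93)) = 1/(-1680 + 19) = 1/(-1661) = -1/1661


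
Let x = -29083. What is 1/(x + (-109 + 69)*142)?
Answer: -1/34763 ≈ -2.8766e-5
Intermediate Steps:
1/(x + (-109 + 69)*142) = 1/(-29083 + (-109 + 69)*142) = 1/(-29083 - 40*142) = 1/(-29083 - 5680) = 1/(-34763) = -1/34763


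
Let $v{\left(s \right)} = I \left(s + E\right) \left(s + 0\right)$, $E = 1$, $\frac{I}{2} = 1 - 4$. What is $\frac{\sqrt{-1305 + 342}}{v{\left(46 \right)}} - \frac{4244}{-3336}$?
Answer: $\frac{1061}{834} - \frac{i \sqrt{107}}{4324} \approx 1.2722 - 0.0023922 i$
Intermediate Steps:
$I = -6$ ($I = 2 \left(1 - 4\right) = 2 \left(-3\right) = -6$)
$v{\left(s \right)} = - 6 s \left(1 + s\right)$ ($v{\left(s \right)} = - 6 \left(s + 1\right) \left(s + 0\right) = - 6 \left(1 + s\right) s = - 6 s \left(1 + s\right)$)
$\frac{\sqrt{-1305 + 342}}{v{\left(46 \right)}} - \frac{4244}{-3336} = \frac{\sqrt{-1305 + 342}}{\left(-6\right) 46 \left(1 + 46\right)} - \frac{4244}{-3336} = \frac{\sqrt{-963}}{\left(-6\right) 46 \cdot 47} - - \frac{1061}{834} = \frac{3 i \sqrt{107}}{-12972} + \frac{1061}{834} = 3 i \sqrt{107} \left(- \frac{1}{12972}\right) + \frac{1061}{834} = - \frac{i \sqrt{107}}{4324} + \frac{1061}{834} = \frac{1061}{834} - \frac{i \sqrt{107}}{4324}$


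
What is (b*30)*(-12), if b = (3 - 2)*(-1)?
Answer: 360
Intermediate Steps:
b = -1 (b = 1*(-1) = -1)
(b*30)*(-12) = -1*30*(-12) = -30*(-12) = 360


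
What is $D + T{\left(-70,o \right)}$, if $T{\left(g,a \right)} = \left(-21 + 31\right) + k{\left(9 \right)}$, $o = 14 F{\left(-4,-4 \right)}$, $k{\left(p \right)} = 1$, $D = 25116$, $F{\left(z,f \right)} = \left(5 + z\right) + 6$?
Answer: $25127$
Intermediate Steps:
$F{\left(z,f \right)} = 11 + z$
$o = 98$ ($o = 14 \left(11 - 4\right) = 14 \cdot 7 = 98$)
$T{\left(g,a \right)} = 11$ ($T{\left(g,a \right)} = \left(-21 + 31\right) + 1 = 10 + 1 = 11$)
$D + T{\left(-70,o \right)} = 25116 + 11 = 25127$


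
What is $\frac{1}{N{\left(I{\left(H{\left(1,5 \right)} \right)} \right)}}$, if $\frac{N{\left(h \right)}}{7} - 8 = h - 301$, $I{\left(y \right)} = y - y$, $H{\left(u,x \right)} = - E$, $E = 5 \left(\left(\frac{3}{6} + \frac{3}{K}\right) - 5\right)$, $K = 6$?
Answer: $- \frac{1}{2051} \approx -0.00048757$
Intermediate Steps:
$E = -20$ ($E = 5 \left(\left(\frac{3}{6} + \frac{3}{6}\right) - 5\right) = 5 \left(\left(3 \cdot \frac{1}{6} + 3 \cdot \frac{1}{6}\right) - 5\right) = 5 \left(\left(\frac{1}{2} + \frac{1}{2}\right) - 5\right) = 5 \left(1 - 5\right) = 5 \left(-4\right) = -20$)
$H{\left(u,x \right)} = 20$ ($H{\left(u,x \right)} = \left(-1\right) \left(-20\right) = 20$)
$I{\left(y \right)} = 0$
$N{\left(h \right)} = -2051 + 7 h$ ($N{\left(h \right)} = 56 + 7 \left(h - 301\right) = 56 + 7 \left(-301 + h\right) = 56 + \left(-2107 + 7 h\right) = -2051 + 7 h$)
$\frac{1}{N{\left(I{\left(H{\left(1,5 \right)} \right)} \right)}} = \frac{1}{-2051 + 7 \cdot 0} = \frac{1}{-2051 + 0} = \frac{1}{-2051} = - \frac{1}{2051}$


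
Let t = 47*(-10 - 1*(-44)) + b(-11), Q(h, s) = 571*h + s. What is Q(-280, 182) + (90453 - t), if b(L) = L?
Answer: -70832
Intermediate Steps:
Q(h, s) = s + 571*h
t = 1587 (t = 47*(-10 - 1*(-44)) - 11 = 47*(-10 + 44) - 11 = 47*34 - 11 = 1598 - 11 = 1587)
Q(-280, 182) + (90453 - t) = (182 + 571*(-280)) + (90453 - 1*1587) = (182 - 159880) + (90453 - 1587) = -159698 + 88866 = -70832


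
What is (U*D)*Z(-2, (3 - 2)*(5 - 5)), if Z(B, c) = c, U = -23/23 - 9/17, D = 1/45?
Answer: 0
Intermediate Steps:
D = 1/45 ≈ 0.022222
U = -26/17 (U = -23*1/23 - 9*1/17 = -1 - 9/17 = -26/17 ≈ -1.5294)
(U*D)*Z(-2, (3 - 2)*(5 - 5)) = (-26/17*1/45)*((3 - 2)*(5 - 5)) = -26*0/765 = -26/765*0 = 0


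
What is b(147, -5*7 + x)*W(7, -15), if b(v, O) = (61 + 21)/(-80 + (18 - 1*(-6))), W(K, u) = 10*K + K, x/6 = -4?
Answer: -451/4 ≈ -112.75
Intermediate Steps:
x = -24 (x = 6*(-4) = -24)
W(K, u) = 11*K
b(v, O) = -41/28 (b(v, O) = 82/(-80 + (18 + 6)) = 82/(-80 + 24) = 82/(-56) = 82*(-1/56) = -41/28)
b(147, -5*7 + x)*W(7, -15) = -451*7/28 = -41/28*77 = -451/4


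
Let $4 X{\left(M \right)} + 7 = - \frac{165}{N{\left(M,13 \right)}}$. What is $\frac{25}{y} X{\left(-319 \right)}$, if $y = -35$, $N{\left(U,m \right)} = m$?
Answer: $\frac{320}{91} \approx 3.5165$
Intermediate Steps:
$X{\left(M \right)} = - \frac{64}{13}$ ($X{\left(M \right)} = - \frac{7}{4} + \frac{\left(-165\right) \frac{1}{13}}{4} = - \frac{7}{4} + \frac{1}{4} \left(- \frac{165}{13}\right) = - \frac{7}{4} - \frac{165}{52} = - \frac{64}{13}$)
$\frac{25}{y} X{\left(-319 \right)} = \frac{25}{-35} \left(- \frac{64}{13}\right) = 25 \left(- \frac{1}{35}\right) \left(- \frac{64}{13}\right) = \left(- \frac{5}{7}\right) \left(- \frac{64}{13}\right) = \frac{320}{91}$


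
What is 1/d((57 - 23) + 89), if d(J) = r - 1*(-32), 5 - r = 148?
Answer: -1/111 ≈ -0.0090090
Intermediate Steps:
r = -143 (r = 5 - 1*148 = 5 - 148 = -143)
d(J) = -111 (d(J) = -143 - 1*(-32) = -143 + 32 = -111)
1/d((57 - 23) + 89) = 1/(-111) = -1/111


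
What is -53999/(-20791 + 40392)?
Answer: -53999/19601 ≈ -2.7549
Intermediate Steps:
-53999/(-20791 + 40392) = -53999/19601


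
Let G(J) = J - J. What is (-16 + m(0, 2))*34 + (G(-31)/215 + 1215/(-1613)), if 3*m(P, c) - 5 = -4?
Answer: -2581219/4839 ≈ -533.42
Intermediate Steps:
m(P, c) = ⅓ (m(P, c) = 5/3 + (⅓)*(-4) = 5/3 - 4/3 = ⅓)
G(J) = 0
(-16 + m(0, 2))*34 + (G(-31)/215 + 1215/(-1613)) = (-16 + ⅓)*34 + (0/215 + 1215/(-1613)) = -47/3*34 + (0*(1/215) + 1215*(-1/1613)) = -1598/3 + (0 - 1215/1613) = -1598/3 - 1215/1613 = -2581219/4839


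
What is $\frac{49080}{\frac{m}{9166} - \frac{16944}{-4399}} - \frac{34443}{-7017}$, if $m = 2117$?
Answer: $\frac{4630691877424227}{385049424193} \approx 12026.0$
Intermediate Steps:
$\frac{49080}{\frac{m}{9166} - \frac{16944}{-4399}} - \frac{34443}{-7017} = \frac{49080}{\frac{2117}{9166} - \frac{16944}{-4399}} - \frac{34443}{-7017} = \frac{49080}{2117 \cdot \frac{1}{9166} - - \frac{16944}{4399}} - - \frac{11481}{2339} = \frac{49080}{\frac{2117}{9166} + \frac{16944}{4399}} + \frac{11481}{2339} = \frac{49080}{\frac{164621387}{40321234}} + \frac{11481}{2339} = 49080 \cdot \frac{40321234}{164621387} + \frac{11481}{2339} = \frac{1978966164720}{164621387} + \frac{11481}{2339} = \frac{4630691877424227}{385049424193}$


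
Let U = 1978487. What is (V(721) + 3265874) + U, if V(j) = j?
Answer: 5245082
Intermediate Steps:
(V(721) + 3265874) + U = (721 + 3265874) + 1978487 = 3266595 + 1978487 = 5245082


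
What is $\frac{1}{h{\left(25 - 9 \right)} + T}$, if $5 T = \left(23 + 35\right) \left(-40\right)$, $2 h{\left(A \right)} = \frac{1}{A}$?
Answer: $- \frac{32}{14847} \approx -0.0021553$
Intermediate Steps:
$h{\left(A \right)} = \frac{1}{2 A}$
$T = -464$ ($T = \frac{\left(23 + 35\right) \left(-40\right)}{5} = \frac{58 \left(-40\right)}{5} = \frac{1}{5} \left(-2320\right) = -464$)
$\frac{1}{h{\left(25 - 9 \right)} + T} = \frac{1}{\frac{1}{2 \left(25 - 9\right)} - 464} = \frac{1}{\frac{1}{2 \cdot 16} - 464} = \frac{1}{\frac{1}{2} \cdot \frac{1}{16} - 464} = \frac{1}{\frac{1}{32} - 464} = \frac{1}{- \frac{14847}{32}} = - \frac{32}{14847}$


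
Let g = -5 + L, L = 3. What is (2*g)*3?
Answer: -12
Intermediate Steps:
g = -2 (g = -5 + 3 = -2)
(2*g)*3 = (2*(-2))*3 = -4*3 = -12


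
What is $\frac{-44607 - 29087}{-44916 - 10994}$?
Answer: $\frac{36847}{27955} \approx 1.3181$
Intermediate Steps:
$\frac{-44607 - 29087}{-44916 - 10994} = - \frac{73694}{-55910} = \left(-73694\right) \left(- \frac{1}{55910}\right) = \frac{36847}{27955}$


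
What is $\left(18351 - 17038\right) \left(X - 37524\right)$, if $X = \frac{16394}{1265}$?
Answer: $- \frac{62303774858}{1265} \approx -4.9252 \cdot 10^{7}$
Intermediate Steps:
$X = \frac{16394}{1265}$ ($X = 16394 \cdot \frac{1}{1265} = \frac{16394}{1265} \approx 12.96$)
$\left(18351 - 17038\right) \left(X - 37524\right) = \left(18351 - 17038\right) \left(\frac{16394}{1265} - 37524\right) = 1313 \left(- \frac{47451466}{1265}\right) = - \frac{62303774858}{1265}$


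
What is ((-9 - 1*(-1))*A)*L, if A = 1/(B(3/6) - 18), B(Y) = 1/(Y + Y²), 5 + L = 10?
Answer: 12/5 ≈ 2.4000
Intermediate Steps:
L = 5 (L = -5 + 10 = 5)
A = -3/50 (A = 1/(1/(((3/6))*(1 + 3/6)) - 18) = 1/(1/(((3*(⅙)))*(1 + 3*(⅙))) - 18) = 1/(1/((½)*(1 + ½)) - 18) = 1/(2/(3/2) - 18) = 1/(2*(⅔) - 18) = 1/(4/3 - 18) = 1/(-50/3) = -3/50 ≈ -0.060000)
((-9 - 1*(-1))*A)*L = ((-9 - 1*(-1))*(-3/50))*5 = ((-9 + 1)*(-3/50))*5 = -8*(-3/50)*5 = (12/25)*5 = 12/5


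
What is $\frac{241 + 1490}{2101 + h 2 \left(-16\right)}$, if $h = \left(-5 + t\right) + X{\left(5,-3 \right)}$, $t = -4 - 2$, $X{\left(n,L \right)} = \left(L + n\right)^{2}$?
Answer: $\frac{577}{775} \approx 0.74452$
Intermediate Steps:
$t = -6$
$h = -7$ ($h = \left(-5 - 6\right) + \left(-3 + 5\right)^{2} = -11 + 2^{2} = -11 + 4 = -7$)
$\frac{241 + 1490}{2101 + h 2 \left(-16\right)} = \frac{241 + 1490}{2101 + \left(-7\right) 2 \left(-16\right)} = \frac{1731}{2101 - -224} = \frac{1731}{2101 + 224} = \frac{1731}{2325} = 1731 \cdot \frac{1}{2325} = \frac{577}{775}$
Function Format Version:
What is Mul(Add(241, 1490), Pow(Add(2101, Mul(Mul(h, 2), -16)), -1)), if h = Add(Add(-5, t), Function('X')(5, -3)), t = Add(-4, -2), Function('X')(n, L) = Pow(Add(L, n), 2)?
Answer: Rational(577, 775) ≈ 0.74452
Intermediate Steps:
t = -6
h = -7 (h = Add(Add(-5, -6), Pow(Add(-3, 5), 2)) = Add(-11, Pow(2, 2)) = Add(-11, 4) = -7)
Mul(Add(241, 1490), Pow(Add(2101, Mul(Mul(h, 2), -16)), -1)) = Mul(Add(241, 1490), Pow(Add(2101, Mul(Mul(-7, 2), -16)), -1)) = Mul(1731, Pow(Add(2101, Mul(-14, -16)), -1)) = Mul(1731, Pow(Add(2101, 224), -1)) = Mul(1731, Pow(2325, -1)) = Mul(1731, Rational(1, 2325)) = Rational(577, 775)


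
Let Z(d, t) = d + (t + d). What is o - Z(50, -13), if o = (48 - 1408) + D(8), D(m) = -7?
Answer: -1454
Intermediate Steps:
o = -1367 (o = (48 - 1408) - 7 = -1360 - 7 = -1367)
Z(d, t) = t + 2*d (Z(d, t) = d + (d + t) = t + 2*d)
o - Z(50, -13) = -1367 - (-13 + 2*50) = -1367 - (-13 + 100) = -1367 - 1*87 = -1367 - 87 = -1454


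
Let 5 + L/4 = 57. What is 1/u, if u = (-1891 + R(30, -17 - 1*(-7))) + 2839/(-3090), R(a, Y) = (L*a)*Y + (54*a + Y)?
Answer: -3090/193687129 ≈ -1.5954e-5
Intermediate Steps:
L = 208 (L = -20 + 4*57 = -20 + 228 = 208)
R(a, Y) = Y + 54*a + 208*Y*a (R(a, Y) = (208*a)*Y + (54*a + Y) = 208*Y*a + (Y + 54*a) = Y + 54*a + 208*Y*a)
u = -193687129/3090 (u = (-1891 + ((-17 - 1*(-7)) + 54*30 + 208*(-17 - 1*(-7))*30)) + 2839/(-3090) = (-1891 + ((-17 + 7) + 1620 + 208*(-17 + 7)*30)) + 2839*(-1/3090) = (-1891 + (-10 + 1620 + 208*(-10)*30)) - 2839/3090 = (-1891 + (-10 + 1620 - 62400)) - 2839/3090 = (-1891 - 60790) - 2839/3090 = -62681 - 2839/3090 = -193687129/3090 ≈ -62682.)
1/u = 1/(-193687129/3090) = -3090/193687129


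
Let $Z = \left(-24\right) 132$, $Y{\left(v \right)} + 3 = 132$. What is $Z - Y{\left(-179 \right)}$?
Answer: $-3297$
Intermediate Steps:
$Y{\left(v \right)} = 129$ ($Y{\left(v \right)} = -3 + 132 = 129$)
$Z = -3168$
$Z - Y{\left(-179 \right)} = -3168 - 129 = -3297$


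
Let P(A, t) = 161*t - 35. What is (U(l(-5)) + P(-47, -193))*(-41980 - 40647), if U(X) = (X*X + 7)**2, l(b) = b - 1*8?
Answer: 10906764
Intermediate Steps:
P(A, t) = -35 + 161*t
l(b) = -8 + b (l(b) = b - 8 = -8 + b)
U(X) = (7 + X**2)**2 (U(X) = (X**2 + 7)**2 = (7 + X**2)**2)
(U(l(-5)) + P(-47, -193))*(-41980 - 40647) = ((7 + (-8 - 5)**2)**2 + (-35 + 161*(-193)))*(-41980 - 40647) = ((7 + (-13)**2)**2 + (-35 - 31073))*(-82627) = ((7 + 169)**2 - 31108)*(-82627) = (176**2 - 31108)*(-82627) = (30976 - 31108)*(-82627) = -132*(-82627) = 10906764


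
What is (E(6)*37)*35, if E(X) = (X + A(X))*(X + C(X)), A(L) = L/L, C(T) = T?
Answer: 108780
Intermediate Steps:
A(L) = 1
E(X) = 2*X*(1 + X) (E(X) = (X + 1)*(X + X) = (1 + X)*(2*X) = 2*X*(1 + X))
(E(6)*37)*35 = ((2*6*(1 + 6))*37)*35 = ((2*6*7)*37)*35 = (84*37)*35 = 3108*35 = 108780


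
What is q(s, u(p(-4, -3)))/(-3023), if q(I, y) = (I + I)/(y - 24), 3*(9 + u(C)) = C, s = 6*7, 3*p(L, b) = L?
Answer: 108/129989 ≈ 0.00083084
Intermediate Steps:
p(L, b) = L/3
s = 42
u(C) = -9 + C/3
q(I, y) = 2*I/(-24 + y) (q(I, y) = (2*I)/(-24 + y) = 2*I/(-24 + y))
q(s, u(p(-4, -3)))/(-3023) = (2*42/(-24 + (-9 + ((⅓)*(-4))/3)))/(-3023) = (2*42/(-24 + (-9 + (⅓)*(-4/3))))*(-1/3023) = (2*42/(-24 + (-9 - 4/9)))*(-1/3023) = (2*42/(-24 - 85/9))*(-1/3023) = (2*42/(-301/9))*(-1/3023) = (2*42*(-9/301))*(-1/3023) = -108/43*(-1/3023) = 108/129989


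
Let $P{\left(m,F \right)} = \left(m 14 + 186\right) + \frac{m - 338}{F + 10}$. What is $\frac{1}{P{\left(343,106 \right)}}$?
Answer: $\frac{116}{578613} \approx 0.00020048$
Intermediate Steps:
$P{\left(m,F \right)} = 186 + 14 m + \frac{-338 + m}{10 + F}$ ($P{\left(m,F \right)} = \left(14 m + 186\right) + \frac{-338 + m}{10 + F} = \left(186 + 14 m\right) + \frac{-338 + m}{10 + F} = 186 + 14 m + \frac{-338 + m}{10 + F}$)
$\frac{1}{P{\left(343,106 \right)}} = \frac{1}{\frac{1}{10 + 106} \left(1522 + 141 \cdot 343 + 186 \cdot 106 + 14 \cdot 106 \cdot 343\right)} = \frac{1}{\frac{1}{116} \left(1522 + 48363 + 19716 + 509012\right)} = \frac{1}{\frac{1}{116} \cdot 578613} = \frac{1}{\frac{578613}{116}} = \frac{116}{578613}$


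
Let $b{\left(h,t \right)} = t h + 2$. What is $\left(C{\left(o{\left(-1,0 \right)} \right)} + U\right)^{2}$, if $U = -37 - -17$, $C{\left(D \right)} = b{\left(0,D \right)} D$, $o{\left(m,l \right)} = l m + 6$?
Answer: $64$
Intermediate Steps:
$o{\left(m,l \right)} = 6 + l m$
$b{\left(h,t \right)} = 2 + h t$ ($b{\left(h,t \right)} = h t + 2 = 2 + h t$)
$C{\left(D \right)} = 2 D$ ($C{\left(D \right)} = \left(2 + 0 D\right) D = \left(2 + 0\right) D = 2 D$)
$U = -20$ ($U = -37 + 17 = -20$)
$\left(C{\left(o{\left(-1,0 \right)} \right)} + U\right)^{2} = \left(2 \left(6 + 0 \left(-1\right)\right) - 20\right)^{2} = \left(2 \left(6 + 0\right) - 20\right)^{2} = \left(2 \cdot 6 - 20\right)^{2} = \left(12 - 20\right)^{2} = \left(-8\right)^{2} = 64$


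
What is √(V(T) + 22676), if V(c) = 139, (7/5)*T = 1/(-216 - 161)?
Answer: 39*√15 ≈ 151.05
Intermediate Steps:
T = -5/2639 (T = 5/(7*(-216 - 161)) = (5/7)/(-377) = (5/7)*(-1/377) = -5/2639 ≈ -0.0018947)
√(V(T) + 22676) = √(139 + 22676) = √22815 = 39*√15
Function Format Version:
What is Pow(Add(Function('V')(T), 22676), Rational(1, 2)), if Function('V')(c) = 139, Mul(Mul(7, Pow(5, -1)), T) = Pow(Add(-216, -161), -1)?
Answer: Mul(39, Pow(15, Rational(1, 2))) ≈ 151.05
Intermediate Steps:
T = Rational(-5, 2639) (T = Mul(Rational(5, 7), Pow(Add(-216, -161), -1)) = Mul(Rational(5, 7), Pow(-377, -1)) = Mul(Rational(5, 7), Rational(-1, 377)) = Rational(-5, 2639) ≈ -0.0018947)
Pow(Add(Function('V')(T), 22676), Rational(1, 2)) = Pow(Add(139, 22676), Rational(1, 2)) = Pow(22815, Rational(1, 2)) = Mul(39, Pow(15, Rational(1, 2)))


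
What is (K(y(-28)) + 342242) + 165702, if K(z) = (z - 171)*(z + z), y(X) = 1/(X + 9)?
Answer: 183374284/361 ≈ 5.0796e+5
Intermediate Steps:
y(X) = 1/(9 + X)
K(z) = 2*z*(-171 + z) (K(z) = (-171 + z)*(2*z) = 2*z*(-171 + z))
(K(y(-28)) + 342242) + 165702 = (2*(-171 + 1/(9 - 28))/(9 - 28) + 342242) + 165702 = (2*(-171 + 1/(-19))/(-19) + 342242) + 165702 = (2*(-1/19)*(-171 - 1/19) + 342242) + 165702 = (2*(-1/19)*(-3250/19) + 342242) + 165702 = (6500/361 + 342242) + 165702 = 123555862/361 + 165702 = 183374284/361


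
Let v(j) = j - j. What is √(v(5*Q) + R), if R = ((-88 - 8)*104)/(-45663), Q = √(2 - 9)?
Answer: 16*√197873/15221 ≈ 0.46760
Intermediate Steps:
Q = I*√7 (Q = √(-7) = I*√7 ≈ 2.6458*I)
R = 3328/15221 (R = -96*104*(-1/45663) = -9984*(-1/45663) = 3328/15221 ≈ 0.21865)
v(j) = 0
√(v(5*Q) + R) = √(0 + 3328/15221) = √(3328/15221) = 16*√197873/15221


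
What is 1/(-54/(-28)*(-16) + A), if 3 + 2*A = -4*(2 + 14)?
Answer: -14/901 ≈ -0.015538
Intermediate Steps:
A = -67/2 (A = -3/2 + (-4*(2 + 14))/2 = -3/2 + (-4*16)/2 = -3/2 + (½)*(-64) = -3/2 - 32 = -67/2 ≈ -33.500)
1/(-54/(-28)*(-16) + A) = 1/(-54/(-28)*(-16) - 67/2) = 1/(-54*(-1/28)*(-16) - 67/2) = 1/((27/14)*(-16) - 67/2) = 1/(-216/7 - 67/2) = 1/(-901/14) = -14/901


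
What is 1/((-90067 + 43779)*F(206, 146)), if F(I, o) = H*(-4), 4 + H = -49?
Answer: -1/9813056 ≈ -1.0191e-7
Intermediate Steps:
H = -53 (H = -4 - 49 = -53)
F(I, o) = 212 (F(I, o) = -53*(-4) = 212)
1/((-90067 + 43779)*F(206, 146)) = 1/((-90067 + 43779)*212) = (1/212)/(-46288) = -1/46288*1/212 = -1/9813056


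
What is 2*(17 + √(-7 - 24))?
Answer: 34 + 2*I*√31 ≈ 34.0 + 11.136*I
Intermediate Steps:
2*(17 + √(-7 - 24)) = 2*(17 + √(-31)) = 2*(17 + I*√31) = 34 + 2*I*√31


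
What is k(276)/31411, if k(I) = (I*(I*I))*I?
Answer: 5802782976/31411 ≈ 1.8474e+5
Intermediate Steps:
k(I) = I⁴ (k(I) = (I*I²)*I = I³*I = I⁴)
k(276)/31411 = 276⁴/31411 = 5802782976*(1/31411) = 5802782976/31411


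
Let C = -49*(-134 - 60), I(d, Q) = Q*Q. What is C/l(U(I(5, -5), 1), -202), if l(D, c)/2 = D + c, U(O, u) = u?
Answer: -4753/201 ≈ -23.647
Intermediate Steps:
I(d, Q) = Q²
l(D, c) = 2*D + 2*c (l(D, c) = 2*(D + c) = 2*D + 2*c)
C = 9506 (C = -49*(-194) = 9506)
C/l(U(I(5, -5), 1), -202) = 9506/(2*1 + 2*(-202)) = 9506/(2 - 404) = 9506/(-402) = 9506*(-1/402) = -4753/201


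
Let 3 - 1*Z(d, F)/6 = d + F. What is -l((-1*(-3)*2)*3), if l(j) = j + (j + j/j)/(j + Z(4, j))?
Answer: -1709/96 ≈ -17.802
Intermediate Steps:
Z(d, F) = 18 - 6*F - 6*d (Z(d, F) = 18 - 6*(d + F) = 18 - 6*(F + d) = 18 + (-6*F - 6*d) = 18 - 6*F - 6*d)
l(j) = j + (1 + j)/(-6 - 5*j) (l(j) = j + (j + j/j)/(j + (18 - 6*j - 6*4)) = j + (j + 1)/(j + (18 - 6*j - 24)) = j + (1 + j)/(j + (-6 - 6*j)) = j + (1 + j)/(-6 - 5*j))
-l((-1*(-3)*2)*3) = -(-1 + 5*((-1*(-3)*2)*3) + 5*((-1*(-3)*2)*3)²)/(6 + 5*((-1*(-3)*2)*3)) = -(-1 + 5*((3*2)*3) + 5*((3*2)*3)²)/(6 + 5*((3*2)*3)) = -(-1 + 5*(6*3) + 5*(6*3)²)/(6 + 5*(6*3)) = -(-1 + 5*18 + 5*18²)/(6 + 5*18) = -(-1 + 90 + 5*324)/(6 + 90) = -(-1 + 90 + 1620)/96 = -1709/96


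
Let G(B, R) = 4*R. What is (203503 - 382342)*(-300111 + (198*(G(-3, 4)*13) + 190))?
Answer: 46272266343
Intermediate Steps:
(203503 - 382342)*(-300111 + (198*(G(-3, 4)*13) + 190)) = (203503 - 382342)*(-300111 + (198*((4*4)*13) + 190)) = -178839*(-300111 + (198*(16*13) + 190)) = -178839*(-300111 + (198*208 + 190)) = -178839*(-300111 + (41184 + 190)) = -178839*(-300111 + 41374) = -178839*(-258737) = 46272266343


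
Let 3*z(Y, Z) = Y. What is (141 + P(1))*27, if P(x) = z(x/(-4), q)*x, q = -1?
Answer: 15219/4 ≈ 3804.8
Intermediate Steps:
z(Y, Z) = Y/3
P(x) = -x²/12 (P(x) = ((x/(-4))/3)*x = ((x*(-¼))/3)*x = ((-x/4)/3)*x = (-x/12)*x = -x²/12)
(141 + P(1))*27 = (141 - 1/12*1²)*27 = (141 - 1/12*1)*27 = (141 - 1/12)*27 = (1691/12)*27 = 15219/4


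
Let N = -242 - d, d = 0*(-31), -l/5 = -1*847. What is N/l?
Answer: -2/35 ≈ -0.057143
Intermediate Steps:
l = 4235 (l = -(-5)*847 = -5*(-847) = 4235)
d = 0
N = -242 (N = -242 - 1*0 = -242 + 0 = -242)
N/l = -242/4235 = -242*1/4235 = -2/35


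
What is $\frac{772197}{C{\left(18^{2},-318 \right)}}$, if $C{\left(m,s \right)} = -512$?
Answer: $- \frac{772197}{512} \approx -1508.2$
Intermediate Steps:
$\frac{772197}{C{\left(18^{2},-318 \right)}} = \frac{772197}{-512} = 772197 \left(- \frac{1}{512}\right) = - \frac{772197}{512}$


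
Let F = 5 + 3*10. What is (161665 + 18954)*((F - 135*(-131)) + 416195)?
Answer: 78373293385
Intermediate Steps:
F = 35 (F = 5 + 30 = 35)
(161665 + 18954)*((F - 135*(-131)) + 416195) = (161665 + 18954)*((35 - 135*(-131)) + 416195) = 180619*((35 + 17685) + 416195) = 180619*(17720 + 416195) = 180619*433915 = 78373293385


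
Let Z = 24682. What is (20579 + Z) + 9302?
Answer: 54563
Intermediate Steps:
(20579 + Z) + 9302 = (20579 + 24682) + 9302 = 45261 + 9302 = 54563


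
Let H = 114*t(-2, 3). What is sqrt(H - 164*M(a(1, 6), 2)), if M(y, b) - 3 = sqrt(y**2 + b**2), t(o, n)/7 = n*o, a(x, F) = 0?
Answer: 2*I*sqrt(1402) ≈ 74.887*I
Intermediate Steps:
t(o, n) = 7*n*o (t(o, n) = 7*(n*o) = 7*n*o)
M(y, b) = 3 + sqrt(b**2 + y**2) (M(y, b) = 3 + sqrt(y**2 + b**2) = 3 + sqrt(b**2 + y**2))
H = -4788 (H = 114*(7*3*(-2)) = 114*(-42) = -4788)
sqrt(H - 164*M(a(1, 6), 2)) = sqrt(-4788 - 164*(3 + sqrt(2**2 + 0**2))) = sqrt(-4788 - 164*(3 + sqrt(4 + 0))) = sqrt(-4788 - 164*(3 + sqrt(4))) = sqrt(-4788 - 164*(3 + 2)) = sqrt(-4788 - 164*5) = sqrt(-4788 - 820) = sqrt(-5608) = 2*I*sqrt(1402)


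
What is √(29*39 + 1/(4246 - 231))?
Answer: √18231978490/4015 ≈ 33.630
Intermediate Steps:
√(29*39 + 1/(4246 - 231)) = √(1131 + 1/4015) = √(4540966/4015) = √18231978490/4015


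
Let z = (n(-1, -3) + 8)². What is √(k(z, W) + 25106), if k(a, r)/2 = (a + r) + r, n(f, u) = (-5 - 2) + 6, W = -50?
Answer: 2*√6251 ≈ 158.13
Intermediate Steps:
n(f, u) = -1 (n(f, u) = -7 + 6 = -1)
z = 49 (z = (-1 + 8)² = 7² = 49)
k(a, r) = 2*a + 4*r (k(a, r) = 2*((a + r) + r) = 2*(a + 2*r) = 2*a + 4*r)
√(k(z, W) + 25106) = √((2*49 + 4*(-50)) + 25106) = √((98 - 200) + 25106) = √(-102 + 25106) = √25004 = 2*√6251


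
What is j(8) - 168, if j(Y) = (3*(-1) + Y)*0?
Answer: -168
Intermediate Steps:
j(Y) = 0 (j(Y) = (-3 + Y)*0 = 0)
j(8) - 168 = 0 - 168 = -168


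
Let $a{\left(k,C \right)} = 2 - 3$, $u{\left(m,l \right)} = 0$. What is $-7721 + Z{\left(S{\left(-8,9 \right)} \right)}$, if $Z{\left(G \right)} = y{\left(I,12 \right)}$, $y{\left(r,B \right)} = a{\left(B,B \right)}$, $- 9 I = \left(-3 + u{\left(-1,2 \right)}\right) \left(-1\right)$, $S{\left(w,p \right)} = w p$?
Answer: $-7722$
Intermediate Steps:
$S{\left(w,p \right)} = p w$
$I = - \frac{1}{3}$ ($I = - \frac{\left(-3 + 0\right) \left(-1\right)}{9} = - \frac{\left(-3\right) \left(-1\right)}{9} = \left(- \frac{1}{9}\right) 3 = - \frac{1}{3} \approx -0.33333$)
$a{\left(k,C \right)} = -1$ ($a{\left(k,C \right)} = 2 - 3 = -1$)
$y{\left(r,B \right)} = -1$
$Z{\left(G \right)} = -1$
$-7721 + Z{\left(S{\left(-8,9 \right)} \right)} = -7721 - 1 = -7722$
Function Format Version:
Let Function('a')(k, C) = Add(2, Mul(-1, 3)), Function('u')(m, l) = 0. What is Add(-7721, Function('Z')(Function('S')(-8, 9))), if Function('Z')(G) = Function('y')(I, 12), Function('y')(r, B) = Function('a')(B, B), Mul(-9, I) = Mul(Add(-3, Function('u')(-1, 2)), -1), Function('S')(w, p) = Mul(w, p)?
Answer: -7722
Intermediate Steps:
Function('S')(w, p) = Mul(p, w)
I = Rational(-1, 3) (I = Mul(Rational(-1, 9), Mul(Add(-3, 0), -1)) = Mul(Rational(-1, 9), Mul(-3, -1)) = Mul(Rational(-1, 9), 3) = Rational(-1, 3) ≈ -0.33333)
Function('a')(k, C) = -1 (Function('a')(k, C) = Add(2, -3) = -1)
Function('y')(r, B) = -1
Function('Z')(G) = -1
Add(-7721, Function('Z')(Function('S')(-8, 9))) = Add(-7721, -1) = -7722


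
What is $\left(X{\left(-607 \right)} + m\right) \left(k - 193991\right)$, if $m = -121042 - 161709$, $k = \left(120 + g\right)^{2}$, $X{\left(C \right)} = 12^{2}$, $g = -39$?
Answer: $52969030010$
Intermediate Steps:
$X{\left(C \right)} = 144$
$k = 6561$ ($k = \left(120 - 39\right)^{2} = 81^{2} = 6561$)
$m = -282751$
$\left(X{\left(-607 \right)} + m\right) \left(k - 193991\right) = \left(144 - 282751\right) \left(6561 - 193991\right) = \left(-282607\right) \left(-187430\right) = 52969030010$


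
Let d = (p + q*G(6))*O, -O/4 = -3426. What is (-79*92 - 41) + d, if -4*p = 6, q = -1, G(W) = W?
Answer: -110089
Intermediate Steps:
p = -3/2 (p = -1/4*6 = -3/2 ≈ -1.5000)
O = 13704 (O = -4*(-3426) = 13704)
d = -102780 (d = (-3/2 - 1*6)*13704 = (-3/2 - 6)*13704 = -15/2*13704 = -102780)
(-79*92 - 41) + d = (-79*92 - 41) - 102780 = (-7268 - 41) - 102780 = -7309 - 102780 = -110089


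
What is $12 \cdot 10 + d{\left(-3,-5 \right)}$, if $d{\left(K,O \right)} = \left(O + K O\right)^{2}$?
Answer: $220$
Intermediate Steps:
$12 \cdot 10 + d{\left(-3,-5 \right)} = 12 \cdot 10 + \left(-5\right)^{2} \left(1 - 3\right)^{2} = 120 + 25 \left(-2\right)^{2} = 120 + 25 \cdot 4 = 120 + 100 = 220$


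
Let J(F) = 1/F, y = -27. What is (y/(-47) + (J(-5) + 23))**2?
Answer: 30173049/55225 ≈ 546.37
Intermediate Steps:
(y/(-47) + (J(-5) + 23))**2 = (-27/(-47) + (1/(-5) + 23))**2 = (-27*(-1/47) + (-1/5 + 23))**2 = (27/47 + 114/5)**2 = (5493/235)**2 = 30173049/55225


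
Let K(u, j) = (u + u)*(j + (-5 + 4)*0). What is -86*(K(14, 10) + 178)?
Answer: -39388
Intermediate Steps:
K(u, j) = 2*j*u (K(u, j) = (2*u)*(j - 1*0) = (2*u)*(j + 0) = (2*u)*j = 2*j*u)
-86*(K(14, 10) + 178) = -86*(2*10*14 + 178) = -86*(280 + 178) = -86*458 = -39388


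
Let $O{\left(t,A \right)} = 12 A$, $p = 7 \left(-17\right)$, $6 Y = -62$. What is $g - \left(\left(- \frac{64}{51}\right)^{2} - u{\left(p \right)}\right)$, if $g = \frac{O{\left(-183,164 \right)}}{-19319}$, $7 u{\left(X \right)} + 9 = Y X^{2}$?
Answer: $- \frac{7353953785058}{351741033} \approx -20907.0$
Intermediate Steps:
$Y = - \frac{31}{3}$ ($Y = \frac{1}{6} \left(-62\right) = - \frac{31}{3} \approx -10.333$)
$p = -119$
$u{\left(X \right)} = - \frac{9}{7} - \frac{31 X^{2}}{21}$ ($u{\left(X \right)} = - \frac{9}{7} + \frac{\left(- \frac{31}{3}\right) X^{2}}{7} = - \frac{9}{7} - \frac{31 X^{2}}{21}$)
$g = - \frac{1968}{19319}$ ($g = \frac{12 \cdot 164}{-19319} = 1968 \left(- \frac{1}{19319}\right) = - \frac{1968}{19319} \approx -0.10187$)
$g - \left(\left(- \frac{64}{51}\right)^{2} - u{\left(p \right)}\right) = - \frac{1968}{19319} - \left(\left(- \frac{64}{51}\right)^{2} - \left(- \frac{9}{7} - \frac{31 \left(-119\right)^{2}}{21}\right)\right) = - \frac{1968}{19319} - \left(\left(\left(-64\right) \frac{1}{51}\right)^{2} - \left(- \frac{9}{7} - \frac{62713}{3}\right)\right) = - \frac{1968}{19319} - \left(\left(- \frac{64}{51}\right)^{2} - \left(- \frac{9}{7} - \frac{62713}{3}\right)\right) = - \frac{1968}{19319} - \left(\frac{4096}{2601} - - \frac{439018}{21}\right) = - \frac{1968}{19319} - \left(\frac{4096}{2601} + \frac{439018}{21}\right) = - \frac{1968}{19319} - \frac{380657278}{18207} = - \frac{7353953785058}{351741033}$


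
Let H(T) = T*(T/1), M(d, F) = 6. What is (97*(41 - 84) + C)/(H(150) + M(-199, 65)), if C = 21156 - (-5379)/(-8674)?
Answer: 147322511/195217044 ≈ 0.75466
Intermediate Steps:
H(T) = T**2 (H(T) = T*(T*1) = T*T = T**2)
C = 183501765/8674 (C = 21156 - (-5379)*(-1)/8674 = 21156 - 1*5379/8674 = 21156 - 5379/8674 = 183501765/8674 ≈ 21155.)
(97*(41 - 84) + C)/(H(150) + M(-199, 65)) = (97*(41 - 84) + 183501765/8674)/(150**2 + 6) = (97*(-43) + 183501765/8674)/(22500 + 6) = (-4171 + 183501765/8674)/22506 = (147322511/8674)*(1/22506) = 147322511/195217044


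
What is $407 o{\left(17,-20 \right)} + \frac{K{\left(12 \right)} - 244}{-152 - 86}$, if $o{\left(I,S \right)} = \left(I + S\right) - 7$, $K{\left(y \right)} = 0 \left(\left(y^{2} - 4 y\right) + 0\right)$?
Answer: $- \frac{484208}{119} \approx -4069.0$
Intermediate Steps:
$K{\left(y \right)} = 0$ ($K{\left(y \right)} = 0 \left(y^{2} - 4 y\right) = 0$)
$o{\left(I,S \right)} = -7 + I + S$
$407 o{\left(17,-20 \right)} + \frac{K{\left(12 \right)} - 244}{-152 - 86} = 407 \left(-7 + 17 - 20\right) + \frac{0 - 244}{-152 - 86} = 407 \left(-10\right) - \frac{244}{-238} = -4070 - - \frac{122}{119} = -4070 + \frac{122}{119} = - \frac{484208}{119}$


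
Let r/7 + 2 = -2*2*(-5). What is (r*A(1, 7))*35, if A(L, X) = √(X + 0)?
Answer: 4410*√7 ≈ 11668.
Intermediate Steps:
A(L, X) = √X
r = 126 (r = -14 + 7*(-2*2*(-5)) = -14 + 7*(-4*(-5)) = -14 + 7*20 = -14 + 140 = 126)
(r*A(1, 7))*35 = (126*√7)*35 = 4410*√7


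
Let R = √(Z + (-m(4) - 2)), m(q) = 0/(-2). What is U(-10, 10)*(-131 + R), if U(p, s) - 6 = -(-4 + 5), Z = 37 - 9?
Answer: -655 + 5*√26 ≈ -629.50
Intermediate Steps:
Z = 28
m(q) = 0 (m(q) = 0*(-½) = 0)
U(p, s) = 5 (U(p, s) = 6 - (-4 + 5) = 6 - 1*1 = 6 - 1 = 5)
R = √26 (R = √(28 + (-1*0 - 2)) = √(28 + (0 - 2)) = √(28 - 2) = √26 ≈ 5.0990)
U(-10, 10)*(-131 + R) = 5*(-131 + √26) = -655 + 5*√26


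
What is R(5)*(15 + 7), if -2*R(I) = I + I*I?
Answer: -330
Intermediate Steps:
R(I) = -I/2 - I²/2 (R(I) = -(I + I*I)/2 = -(I + I²)/2 = -I/2 - I²/2)
R(5)*(15 + 7) = (-½*5*(1 + 5))*(15 + 7) = -½*5*6*22 = -15*22 = -330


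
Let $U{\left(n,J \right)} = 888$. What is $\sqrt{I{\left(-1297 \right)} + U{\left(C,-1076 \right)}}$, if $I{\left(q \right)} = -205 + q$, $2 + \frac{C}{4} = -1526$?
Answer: $i \sqrt{614} \approx 24.779 i$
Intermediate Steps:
$C = -6112$ ($C = -8 + 4 \left(-1526\right) = -8 - 6104 = -6112$)
$\sqrt{I{\left(-1297 \right)} + U{\left(C,-1076 \right)}} = \sqrt{\left(-205 - 1297\right) + 888} = \sqrt{-1502 + 888} = \sqrt{-614} = i \sqrt{614}$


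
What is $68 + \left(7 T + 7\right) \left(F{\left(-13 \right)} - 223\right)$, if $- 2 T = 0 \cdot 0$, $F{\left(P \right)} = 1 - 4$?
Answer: $-1514$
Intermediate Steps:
$F{\left(P \right)} = -3$ ($F{\left(P \right)} = 1 - 4 = -3$)
$T = 0$ ($T = - \frac{0 \cdot 0}{2} = \left(- \frac{1}{2}\right) 0 = 0$)
$68 + \left(7 T + 7\right) \left(F{\left(-13 \right)} - 223\right) = 68 + \left(7 \cdot 0 + 7\right) \left(-3 - 223\right) = 68 + \left(0 + 7\right) \left(-226\right) = 68 + 7 \left(-226\right) = 68 - 1582 = -1514$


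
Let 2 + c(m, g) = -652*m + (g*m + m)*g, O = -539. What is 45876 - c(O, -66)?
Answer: 2006760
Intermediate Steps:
c(m, g) = -2 - 652*m + g*(m + g*m) (c(m, g) = -2 + (-652*m + (g*m + m)*g) = -2 + (-652*m + (m + g*m)*g) = -2 + (-652*m + g*(m + g*m)) = -2 - 652*m + g*(m + g*m))
45876 - c(O, -66) = 45876 - (-2 - 652*(-539) - 66*(-539) - 539*(-66)**2) = 45876 - (-2 + 351428 + 35574 - 539*4356) = 45876 - (-2 + 351428 + 35574 - 2347884) = 45876 - 1*(-1960884) = 45876 + 1960884 = 2006760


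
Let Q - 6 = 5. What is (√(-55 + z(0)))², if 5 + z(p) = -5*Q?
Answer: -115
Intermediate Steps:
Q = 11 (Q = 6 + 5 = 11)
z(p) = -60 (z(p) = -5 - 5*11 = -5 - 55 = -60)
(√(-55 + z(0)))² = (√(-55 - 60))² = (√(-115))² = (I*√115)² = -115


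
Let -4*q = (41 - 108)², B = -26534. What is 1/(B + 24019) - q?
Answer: 11289831/10060 ≈ 1122.3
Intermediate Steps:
q = -4489/4 (q = -(41 - 108)²/4 = -¼*(-67)² = -¼*4489 = -4489/4 ≈ -1122.3)
1/(B + 24019) - q = 1/(-26534 + 24019) - 1*(-4489/4) = 1/(-2515) + 4489/4 = -1/2515 + 4489/4 = 11289831/10060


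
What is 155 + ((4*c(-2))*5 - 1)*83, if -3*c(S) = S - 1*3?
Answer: 8516/3 ≈ 2838.7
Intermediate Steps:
c(S) = 1 - S/3 (c(S) = -(S - 1*3)/3 = -(S - 3)/3 = -(-3 + S)/3 = 1 - S/3)
155 + ((4*c(-2))*5 - 1)*83 = 155 + ((4*(1 - ⅓*(-2)))*5 - 1)*83 = 155 + ((4*(1 + ⅔))*5 - 1)*83 = 155 + ((4*(5/3))*5 - 1)*83 = 155 + ((20/3)*5 - 1)*83 = 155 + (100/3 - 1)*83 = 155 + (97/3)*83 = 155 + 8051/3 = 8516/3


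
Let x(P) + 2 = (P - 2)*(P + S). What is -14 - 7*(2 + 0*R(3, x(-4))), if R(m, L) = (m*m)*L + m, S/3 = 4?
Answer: -28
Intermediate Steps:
S = 12 (S = 3*4 = 12)
x(P) = -2 + (-2 + P)*(12 + P) (x(P) = -2 + (P - 2)*(P + 12) = -2 + (-2 + P)*(12 + P))
R(m, L) = m + L*m² (R(m, L) = m²*L + m = L*m² + m = m + L*m²)
-14 - 7*(2 + 0*R(3, x(-4))) = -14 - 7*(2 + 0*(3*(1 + (-26 + (-4)² + 10*(-4))*3))) = -14 - 7*(2 + 0*(3*(1 + (-26 + 16 - 40)*3))) = -14 - 7*(2 + 0*(3*(1 - 50*3))) = -14 - 7*(2 + 0*(3*(1 - 150))) = -14 - 7*(2 + 0*(3*(-149))) = -14 - 7*(2 + 0*(-447)) = -14 - 7*(2 + 0) = -14 - 7*2 = -14 - 14 = -28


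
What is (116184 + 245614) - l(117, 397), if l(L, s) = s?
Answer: 361401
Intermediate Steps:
(116184 + 245614) - l(117, 397) = (116184 + 245614) - 1*397 = 361798 - 397 = 361401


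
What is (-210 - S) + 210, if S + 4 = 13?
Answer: -9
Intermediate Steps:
S = 9 (S = -4 + 13 = 9)
(-210 - S) + 210 = (-210 - 1*9) + 210 = (-210 - 9) + 210 = -219 + 210 = -9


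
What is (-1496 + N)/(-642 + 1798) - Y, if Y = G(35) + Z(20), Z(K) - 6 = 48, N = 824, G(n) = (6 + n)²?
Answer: -501583/289 ≈ -1735.6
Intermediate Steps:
Z(K) = 54 (Z(K) = 6 + 48 = 54)
Y = 1735 (Y = (6 + 35)² + 54 = 41² + 54 = 1681 + 54 = 1735)
(-1496 + N)/(-642 + 1798) - Y = (-1496 + 824)/(-642 + 1798) - 1*1735 = -672/1156 - 1735 = -672*1/1156 - 1735 = -168/289 - 1735 = -501583/289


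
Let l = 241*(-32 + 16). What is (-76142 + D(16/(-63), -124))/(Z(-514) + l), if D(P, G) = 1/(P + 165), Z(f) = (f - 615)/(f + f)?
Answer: 812405532140/41130305981 ≈ 19.752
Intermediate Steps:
l = -3856 (l = 241*(-16) = -3856)
Z(f) = (-615 + f)/(2*f) (Z(f) = (-615 + f)/((2*f)) = (-615 + f)*(1/(2*f)) = (-615 + f)/(2*f))
D(P, G) = 1/(165 + P)
(-76142 + D(16/(-63), -124))/(Z(-514) + l) = (-76142 + 1/(165 + 16/(-63)))/((½)*(-615 - 514)/(-514) - 3856) = (-76142 + 1/(165 + 16*(-1/63)))/((½)*(-1/514)*(-1129) - 3856) = (-76142 + 1/(165 - 16/63))/(1129/1028 - 3856) = (-76142 + 1/(10379/63))/(-3962839/1028) = (-76142 + 63/10379)*(-1028/3962839) = -790277755/10379*(-1028/3962839) = 812405532140/41130305981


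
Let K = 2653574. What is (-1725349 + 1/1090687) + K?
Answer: 1012402940576/1090687 ≈ 9.2823e+5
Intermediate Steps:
(-1725349 + 1/1090687) + K = (-1725349 + 1/1090687) + 2653574 = -1881815724762/1090687 + 2653574 = 1012402940576/1090687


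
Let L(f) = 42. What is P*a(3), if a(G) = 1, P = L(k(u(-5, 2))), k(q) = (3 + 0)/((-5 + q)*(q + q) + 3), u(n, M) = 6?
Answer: 42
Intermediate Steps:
k(q) = 3/(3 + 2*q*(-5 + q)) (k(q) = 3/((-5 + q)*(2*q) + 3) = 3/(2*q*(-5 + q) + 3) = 3/(3 + 2*q*(-5 + q)))
P = 42
P*a(3) = 42*1 = 42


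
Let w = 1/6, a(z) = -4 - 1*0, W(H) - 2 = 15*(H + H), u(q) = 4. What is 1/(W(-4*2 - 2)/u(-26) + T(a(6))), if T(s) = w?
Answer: -3/223 ≈ -0.013453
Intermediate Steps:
W(H) = 2 + 30*H (W(H) = 2 + 15*(H + H) = 2 + 15*(2*H) = 2 + 30*H)
a(z) = -4 (a(z) = -4 + 0 = -4)
w = ⅙ ≈ 0.16667
T(s) = ⅙
1/(W(-4*2 - 2)/u(-26) + T(a(6))) = 1/((2 + 30*(-4*2 - 2))/4 + ⅙) = 1/((2 + 30*(-8 - 2))*(¼) + ⅙) = 1/((2 + 30*(-10))*(¼) + ⅙) = 1/((2 - 300)*(¼) + ⅙) = 1/(-298*¼ + ⅙) = 1/(-149/2 + ⅙) = 1/(-223/3) = -3/223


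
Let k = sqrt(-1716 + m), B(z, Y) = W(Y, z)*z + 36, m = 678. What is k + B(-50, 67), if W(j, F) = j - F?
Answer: -5814 + I*sqrt(1038) ≈ -5814.0 + 32.218*I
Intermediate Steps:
B(z, Y) = 36 + z*(Y - z) (B(z, Y) = (Y - z)*z + 36 = z*(Y - z) + 36 = 36 + z*(Y - z))
k = I*sqrt(1038) (k = sqrt(-1716 + 678) = sqrt(-1038) = I*sqrt(1038) ≈ 32.218*I)
k + B(-50, 67) = I*sqrt(1038) + (36 - 50*(67 - 1*(-50))) = I*sqrt(1038) + (36 - 50*(67 + 50)) = I*sqrt(1038) + (36 - 50*117) = I*sqrt(1038) + (36 - 5850) = I*sqrt(1038) - 5814 = -5814 + I*sqrt(1038)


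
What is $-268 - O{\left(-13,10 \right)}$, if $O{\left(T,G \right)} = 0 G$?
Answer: $-268$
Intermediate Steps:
$O{\left(T,G \right)} = 0$
$-268 - O{\left(-13,10 \right)} = -268 - 0 = -268 + 0 = -268$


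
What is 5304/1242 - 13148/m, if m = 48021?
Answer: 13242976/3313449 ≈ 3.9967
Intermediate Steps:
5304/1242 - 13148/m = 5304/1242 - 13148/48021 = 5304*(1/1242) - 13148*1/48021 = 884/207 - 13148/48021 = 13242976/3313449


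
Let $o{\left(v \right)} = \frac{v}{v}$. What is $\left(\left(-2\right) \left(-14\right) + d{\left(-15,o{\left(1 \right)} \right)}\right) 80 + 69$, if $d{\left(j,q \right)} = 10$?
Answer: $3109$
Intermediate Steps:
$o{\left(v \right)} = 1$
$\left(\left(-2\right) \left(-14\right) + d{\left(-15,o{\left(1 \right)} \right)}\right) 80 + 69 = \left(\left(-2\right) \left(-14\right) + 10\right) 80 + 69 = \left(28 + 10\right) 80 + 69 = 38 \cdot 80 + 69 = 3040 + 69 = 3109$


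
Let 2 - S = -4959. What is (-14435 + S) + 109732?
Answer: 100258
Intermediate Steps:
S = 4961 (S = 2 - 1*(-4959) = 2 + 4959 = 4961)
(-14435 + S) + 109732 = (-14435 + 4961) + 109732 = -9474 + 109732 = 100258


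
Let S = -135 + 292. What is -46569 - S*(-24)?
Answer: -42801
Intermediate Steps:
S = 157
-46569 - S*(-24) = -46569 - 157*(-24) = -46569 - 1*(-3768) = -46569 + 3768 = -42801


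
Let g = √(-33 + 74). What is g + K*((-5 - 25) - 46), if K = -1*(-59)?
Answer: -4484 + √41 ≈ -4477.6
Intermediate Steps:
g = √41 ≈ 6.4031
K = 59
g + K*((-5 - 25) - 46) = √41 + 59*((-5 - 25) - 46) = √41 + 59*(-30 - 46) = √41 + 59*(-76) = √41 - 4484 = -4484 + √41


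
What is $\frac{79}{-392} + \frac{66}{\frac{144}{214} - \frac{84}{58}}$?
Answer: $- \frac{13411815}{157192} \approx -85.321$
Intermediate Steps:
$\frac{79}{-392} + \frac{66}{\frac{144}{214} - \frac{84}{58}} = 79 \left(- \frac{1}{392}\right) + \frac{66}{144 \cdot \frac{1}{214} - \frac{42}{29}} = - \frac{79}{392} + \frac{66}{\frac{72}{107} - \frac{42}{29}} = - \frac{79}{392} + \frac{66}{- \frac{2406}{3103}} = - \frac{79}{392} + 66 \left(- \frac{3103}{2406}\right) = - \frac{79}{392} - \frac{34133}{401} = - \frac{13411815}{157192}$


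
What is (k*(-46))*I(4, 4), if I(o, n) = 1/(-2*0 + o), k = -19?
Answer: 437/2 ≈ 218.50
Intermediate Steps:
I(o, n) = 1/o (I(o, n) = 1/(0 + o) = 1/o)
(k*(-46))*I(4, 4) = -19*(-46)/4 = 874*(¼) = 437/2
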